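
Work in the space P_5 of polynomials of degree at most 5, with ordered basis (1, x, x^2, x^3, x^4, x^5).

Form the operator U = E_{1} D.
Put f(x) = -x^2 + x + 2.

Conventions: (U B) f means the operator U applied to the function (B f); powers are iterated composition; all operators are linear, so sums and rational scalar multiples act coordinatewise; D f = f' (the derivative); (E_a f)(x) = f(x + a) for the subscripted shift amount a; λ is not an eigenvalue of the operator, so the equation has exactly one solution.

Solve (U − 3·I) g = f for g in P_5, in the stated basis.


write g with unknown coordinates in the stated basis and equate coefficients in (U − 3·I) g = f
solving from the highest basis element down gives g = (1/3)x^2 - (1/9)x - 13/27
check: U g = (2/3)x + 5/9
so U g − 3·g = -x^2 + x + 2 = f ✓

the image equals g(x) = (1/3)x^2 - (1/9)x - 13/27


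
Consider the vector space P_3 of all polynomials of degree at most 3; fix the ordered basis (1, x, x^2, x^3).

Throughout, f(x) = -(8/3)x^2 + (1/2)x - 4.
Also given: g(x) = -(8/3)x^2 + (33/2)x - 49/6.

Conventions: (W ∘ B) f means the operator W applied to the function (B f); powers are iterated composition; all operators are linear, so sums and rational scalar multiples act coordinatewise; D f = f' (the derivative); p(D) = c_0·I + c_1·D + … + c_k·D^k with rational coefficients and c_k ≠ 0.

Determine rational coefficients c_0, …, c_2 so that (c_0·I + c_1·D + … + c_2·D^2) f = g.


c_0 = 1, c_1 = -3, c_2 = 1/2

D^0 f = -(8/3)x^2 + (1/2)x - 4
D^1 f = -(16/3)x + 1/2
D^2 f = -16/3
matching coefficients of g against c_0 f + c_1 Df + … from the top degree down determines the c_i
solution: c_0 = 1, c_1 = -3, c_2 = 1/2


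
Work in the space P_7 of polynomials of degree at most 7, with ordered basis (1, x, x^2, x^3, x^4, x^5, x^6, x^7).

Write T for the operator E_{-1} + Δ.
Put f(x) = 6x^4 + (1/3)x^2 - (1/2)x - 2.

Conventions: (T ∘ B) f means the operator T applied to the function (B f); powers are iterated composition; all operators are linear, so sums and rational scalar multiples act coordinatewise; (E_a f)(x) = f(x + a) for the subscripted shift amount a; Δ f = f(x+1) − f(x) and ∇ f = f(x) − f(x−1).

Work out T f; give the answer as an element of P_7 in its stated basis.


the result is g(x) = 6x^4 + (217/3)x^2 - (1/2)x + 32/3

E_{-1} f = 6x^4 - 24x^3 + (109/3)x^2 - (151/6)x + 29/6
Δ f = 24x^3 + 36x^2 + (74/3)x + 35/6
(E_{-1} + Δ) f = 6x^4 + (217/3)x^2 - (1/2)x + 32/3


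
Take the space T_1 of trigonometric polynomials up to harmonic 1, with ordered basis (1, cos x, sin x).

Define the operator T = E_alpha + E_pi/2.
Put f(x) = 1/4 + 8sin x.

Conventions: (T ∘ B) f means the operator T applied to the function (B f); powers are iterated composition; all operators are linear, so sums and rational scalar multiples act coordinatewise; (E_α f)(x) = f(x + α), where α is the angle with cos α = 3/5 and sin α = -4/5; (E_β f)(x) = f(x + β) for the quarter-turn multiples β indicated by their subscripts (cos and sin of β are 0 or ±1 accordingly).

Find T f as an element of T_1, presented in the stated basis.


E_alpha f = 1/4 - (32/5)cos x + (24/5)sin x
E_pi/2 f = 1/4 + 8cos x
(E_alpha + E_pi/2) f = 1/2 + (8/5)cos x + (24/5)sin x

the result is g(x) = 1/2 + (8/5)cos x + (24/5)sin x


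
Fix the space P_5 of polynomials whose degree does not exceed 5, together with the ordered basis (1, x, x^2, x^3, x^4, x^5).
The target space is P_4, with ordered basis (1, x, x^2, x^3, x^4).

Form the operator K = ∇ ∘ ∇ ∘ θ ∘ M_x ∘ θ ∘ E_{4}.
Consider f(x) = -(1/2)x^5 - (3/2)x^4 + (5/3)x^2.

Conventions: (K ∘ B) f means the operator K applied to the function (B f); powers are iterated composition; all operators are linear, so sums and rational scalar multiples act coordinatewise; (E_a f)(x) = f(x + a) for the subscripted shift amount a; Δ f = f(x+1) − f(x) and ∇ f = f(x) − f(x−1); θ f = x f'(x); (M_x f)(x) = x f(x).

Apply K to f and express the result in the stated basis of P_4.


E_{4} f = -(1/2)x^5 - (23/2)x^4 - 104x^3 - (1387/3)x^2 - (3032/3)x - 2608/3
θ E_{4} f = -(5/2)x^5 - 46x^4 - 312x^3 - (2774/3)x^2 - (3032/3)x
M_x (θ ∘ E_{4}) f = -(5/2)x^6 - 46x^5 - 312x^4 - (2774/3)x^3 - (3032/3)x^2
θ M_x (θ ∘ E_{4}) f = -15x^6 - 230x^5 - 1248x^4 - 2774x^3 - (6064/3)x^2
∇ θ M_x (θ ∘ E_{4}) f = -90x^5 - 925x^4 - 2992x^3 - 2909x^2 + (1042/3)x + 841/3
∇ ∇ θ M_x (θ ∘ E_{4}) f = -450x^4 - 2800x^3 - 4326x^2 - 92x + 3298/3

the result is g(x) = -450x^4 - 2800x^3 - 4326x^2 - 92x + 3298/3


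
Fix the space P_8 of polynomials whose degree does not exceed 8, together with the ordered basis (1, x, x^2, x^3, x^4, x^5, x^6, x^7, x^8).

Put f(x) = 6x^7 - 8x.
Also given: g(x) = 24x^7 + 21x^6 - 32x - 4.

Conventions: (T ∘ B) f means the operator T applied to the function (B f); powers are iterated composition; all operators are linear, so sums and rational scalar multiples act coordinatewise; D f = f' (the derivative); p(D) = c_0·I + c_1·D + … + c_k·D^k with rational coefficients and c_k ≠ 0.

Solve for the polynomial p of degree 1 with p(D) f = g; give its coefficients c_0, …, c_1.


D^0 f = 6x^7 - 8x
D^1 f = 42x^6 - 8
matching coefficients of g against c_0 f + c_1 Df + … from the top degree down determines the c_i
solution: c_0 = 4, c_1 = 1/2

c_0 = 4, c_1 = 1/2


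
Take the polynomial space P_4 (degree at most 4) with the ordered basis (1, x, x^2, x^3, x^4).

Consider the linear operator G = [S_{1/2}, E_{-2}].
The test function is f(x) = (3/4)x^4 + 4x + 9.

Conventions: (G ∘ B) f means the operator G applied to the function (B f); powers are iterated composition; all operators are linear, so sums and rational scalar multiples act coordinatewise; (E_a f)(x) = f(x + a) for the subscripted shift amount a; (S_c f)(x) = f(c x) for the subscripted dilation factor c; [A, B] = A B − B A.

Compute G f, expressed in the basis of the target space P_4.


the image equals g(x) = -(3/8)x^3 + (27/8)x^2 - (21/2)x + 29/4

E_{-2} f = (3/4)x^4 - 6x^3 + 18x^2 - 20x + 13
S_{1/2} E_{-2} f = (3/64)x^4 - (3/4)x^3 + (9/2)x^2 - 10x + 13
S_{1/2} f = (3/64)x^4 + 2x + 9
E_{-2} S_{1/2} f = (3/64)x^4 - (3/8)x^3 + (9/8)x^2 + (1/2)x + 23/4
[S_{1/2}, E_{-2}] f = -(3/8)x^3 + (27/8)x^2 - (21/2)x + 29/4


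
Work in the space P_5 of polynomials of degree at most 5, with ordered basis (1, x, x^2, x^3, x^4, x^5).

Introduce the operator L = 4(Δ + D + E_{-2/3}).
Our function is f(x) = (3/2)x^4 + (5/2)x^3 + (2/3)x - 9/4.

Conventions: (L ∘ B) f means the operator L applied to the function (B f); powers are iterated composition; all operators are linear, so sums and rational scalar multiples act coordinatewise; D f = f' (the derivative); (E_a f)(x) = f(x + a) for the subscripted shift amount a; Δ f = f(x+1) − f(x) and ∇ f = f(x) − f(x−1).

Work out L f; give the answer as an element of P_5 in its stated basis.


the image equals g(x) = 6x^4 + 42x^3 + 92x^2 + (566/9)x + 79/9

Δ f = 6x^3 + (33/2)x^2 + (27/2)x + 14/3
D f = 6x^3 + (15/2)x^2 + 2/3
E_{-2/3} f = (3/2)x^4 - (3/2)x^3 - x^2 + (20/9)x - 113/36
(Δ + D + E_{-2/3}) f = (3/2)x^4 + (21/2)x^3 + 23x^2 + (283/18)x + 79/36
(4(Δ + D + E_{-2/3})) f = 6x^4 + 42x^3 + 92x^2 + (566/9)x + 79/9


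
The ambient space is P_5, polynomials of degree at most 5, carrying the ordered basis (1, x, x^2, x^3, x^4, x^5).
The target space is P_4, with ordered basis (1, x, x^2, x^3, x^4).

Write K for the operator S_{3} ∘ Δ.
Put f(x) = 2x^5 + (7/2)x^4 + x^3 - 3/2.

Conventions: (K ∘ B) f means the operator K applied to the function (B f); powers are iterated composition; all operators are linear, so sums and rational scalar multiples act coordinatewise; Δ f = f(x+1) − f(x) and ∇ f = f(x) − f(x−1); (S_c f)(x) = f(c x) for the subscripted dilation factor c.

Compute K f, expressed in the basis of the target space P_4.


the image equals g(x) = 810x^4 + 918x^3 + 396x^2 + 81x + 13/2

Δ f = 10x^4 + 34x^3 + 44x^2 + 27x + 13/2
S_{3} Δ f = 810x^4 + 918x^3 + 396x^2 + 81x + 13/2


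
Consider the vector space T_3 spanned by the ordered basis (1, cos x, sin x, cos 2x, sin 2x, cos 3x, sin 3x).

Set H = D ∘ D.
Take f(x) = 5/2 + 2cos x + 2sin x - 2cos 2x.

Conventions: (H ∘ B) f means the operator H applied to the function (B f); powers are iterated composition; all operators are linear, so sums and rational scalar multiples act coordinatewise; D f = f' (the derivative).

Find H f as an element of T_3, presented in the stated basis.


the result is g(x) = -2cos x - 2sin x + 8cos 2x

D f = 2cos x - 2sin x + 4sin 2x
D D f = -2cos x - 2sin x + 8cos 2x


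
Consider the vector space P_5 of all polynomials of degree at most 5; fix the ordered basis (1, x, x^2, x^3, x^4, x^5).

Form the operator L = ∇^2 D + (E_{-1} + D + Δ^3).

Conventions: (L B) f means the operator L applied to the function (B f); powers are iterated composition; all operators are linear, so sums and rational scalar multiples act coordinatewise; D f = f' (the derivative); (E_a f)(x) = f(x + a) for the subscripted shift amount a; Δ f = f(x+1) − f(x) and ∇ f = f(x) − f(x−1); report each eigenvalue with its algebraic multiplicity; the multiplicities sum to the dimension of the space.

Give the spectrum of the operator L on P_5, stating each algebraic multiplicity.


λ = 1 (multiplicity 6)

image of 1: 1
image of x: x
image of x^2: x^2 + 1
image of x^3: x^3 + 3x + 11
image of x^4: x^4 + 6x^2 + 44x + 13
image of x^5: x^5 + 10x^3 + 110x^2 + 65x + 219
the matrix is upper triangular; its diagonal is (1, 1, 1, 1, 1, 1)
for a triangular matrix the eigenvalues are the diagonal entries, with algebraic multiplicity their repetition count


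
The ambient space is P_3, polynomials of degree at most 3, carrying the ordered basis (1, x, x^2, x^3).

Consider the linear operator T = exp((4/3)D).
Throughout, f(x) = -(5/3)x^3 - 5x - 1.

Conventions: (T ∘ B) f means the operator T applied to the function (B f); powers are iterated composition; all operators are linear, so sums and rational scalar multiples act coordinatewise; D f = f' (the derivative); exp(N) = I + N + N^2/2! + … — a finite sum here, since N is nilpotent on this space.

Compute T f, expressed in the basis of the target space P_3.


the image equals g(x) = -(5/3)x^3 - (20/3)x^2 - (125/9)x - 941/81

order-1 term: -(20/3)x^2 - 20/3
order-2 term: -(80/9)x
order-3 term: -320/81
the series for exp((4/3)D) f terminates at order 3
exp((4/3)D) f = -(5/3)x^3 - (20/3)x^2 - (125/9)x - 941/81


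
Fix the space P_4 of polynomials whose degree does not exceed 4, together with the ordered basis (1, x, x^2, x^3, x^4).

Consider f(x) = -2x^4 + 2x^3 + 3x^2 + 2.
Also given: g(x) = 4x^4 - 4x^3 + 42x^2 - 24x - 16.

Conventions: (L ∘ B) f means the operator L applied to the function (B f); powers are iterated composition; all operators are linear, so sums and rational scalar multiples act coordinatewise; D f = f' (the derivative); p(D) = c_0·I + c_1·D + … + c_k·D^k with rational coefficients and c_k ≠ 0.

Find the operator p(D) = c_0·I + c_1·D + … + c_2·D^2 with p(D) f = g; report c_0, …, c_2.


c_0 = -2, c_1 = 0, c_2 = -2

D^0 f = -2x^4 + 2x^3 + 3x^2 + 2
D^1 f = -8x^3 + 6x^2 + 6x
D^2 f = -24x^2 + 12x + 6
matching coefficients of g against c_0 f + c_1 Df + … from the top degree down determines the c_i
solution: c_0 = -2, c_1 = 0, c_2 = -2


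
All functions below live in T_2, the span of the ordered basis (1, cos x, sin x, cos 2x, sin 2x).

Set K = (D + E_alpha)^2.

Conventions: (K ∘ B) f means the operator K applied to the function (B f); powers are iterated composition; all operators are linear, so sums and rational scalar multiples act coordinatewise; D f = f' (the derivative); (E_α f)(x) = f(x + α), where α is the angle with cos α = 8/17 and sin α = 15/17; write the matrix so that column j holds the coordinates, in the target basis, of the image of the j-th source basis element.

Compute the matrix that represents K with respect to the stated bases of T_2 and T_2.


image of 1: 1
image of cos x: -(960/289)cos x - (512/289)sin x
image of sin x: (512/289)cos x - (960/289)sin x
image of cos 2x: -(643203/83521)cos 2x + (263396/83521)sin 2x
image of sin 2x: -(263396/83521)cos 2x - (643203/83521)sin 2x
each image's coordinates form column j of the matrix

the matrix is [[1, 0, 0, 0, 0]; [0, -960/289, 512/289, 0, 0]; [0, -512/289, -960/289, 0, 0]; [0, 0, 0, -643203/83521, -263396/83521]; [0, 0, 0, 263396/83521, -643203/83521]] (rows listed top to bottom)


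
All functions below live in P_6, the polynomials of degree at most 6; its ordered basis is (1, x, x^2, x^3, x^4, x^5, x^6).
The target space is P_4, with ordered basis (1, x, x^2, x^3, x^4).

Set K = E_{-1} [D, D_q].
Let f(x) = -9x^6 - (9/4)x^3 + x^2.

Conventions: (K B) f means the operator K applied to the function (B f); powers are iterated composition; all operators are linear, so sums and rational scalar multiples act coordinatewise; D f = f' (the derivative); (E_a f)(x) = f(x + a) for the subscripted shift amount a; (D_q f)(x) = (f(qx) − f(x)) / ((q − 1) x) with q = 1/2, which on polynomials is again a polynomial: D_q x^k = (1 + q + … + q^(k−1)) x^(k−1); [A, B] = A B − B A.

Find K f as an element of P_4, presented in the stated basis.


D_q f = -(567/32)x^5 - (63/16)x^2 + (3/2)x
D D_q f = -(2835/32)x^4 - (63/8)x + 3/2
D f = -54x^5 - (27/4)x^2 + 2x
D_q D f = -(837/8)x^4 - (81/8)x + 2
[D, D_q] f = (513/32)x^4 + (9/4)x - 1/2
E_{-1} [D, D_q] f = (513/32)x^4 - (513/8)x^3 + (1539/16)x^2 - (495/8)x + 425/32

the image equals g(x) = (513/32)x^4 - (513/8)x^3 + (1539/16)x^2 - (495/8)x + 425/32


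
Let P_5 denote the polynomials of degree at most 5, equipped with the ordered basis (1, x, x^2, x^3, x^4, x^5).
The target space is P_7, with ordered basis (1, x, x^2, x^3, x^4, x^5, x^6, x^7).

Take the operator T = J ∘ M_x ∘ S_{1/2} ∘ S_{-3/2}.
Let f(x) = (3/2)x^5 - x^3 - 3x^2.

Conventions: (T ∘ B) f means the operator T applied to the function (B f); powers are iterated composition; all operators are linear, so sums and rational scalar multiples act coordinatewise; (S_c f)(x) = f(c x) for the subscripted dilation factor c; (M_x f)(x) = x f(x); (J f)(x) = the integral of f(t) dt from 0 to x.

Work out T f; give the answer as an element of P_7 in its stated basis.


the image equals g(x) = -(729/14336)x^7 + (27/320)x^5 - (27/64)x^4

S_{-3/2} f = -(729/64)x^5 + (27/8)x^3 - (27/4)x^2
S_{1/2} S_{-3/2} f = -(729/2048)x^5 + (27/64)x^3 - (27/16)x^2
M_x S_{1/2} S_{-3/2} f = -(729/2048)x^6 + (27/64)x^4 - (27/16)x^3
J (M_x ∘ S_{1/2} ∘ S_{-3/2}) f = -(729/14336)x^7 + (27/320)x^5 - (27/64)x^4


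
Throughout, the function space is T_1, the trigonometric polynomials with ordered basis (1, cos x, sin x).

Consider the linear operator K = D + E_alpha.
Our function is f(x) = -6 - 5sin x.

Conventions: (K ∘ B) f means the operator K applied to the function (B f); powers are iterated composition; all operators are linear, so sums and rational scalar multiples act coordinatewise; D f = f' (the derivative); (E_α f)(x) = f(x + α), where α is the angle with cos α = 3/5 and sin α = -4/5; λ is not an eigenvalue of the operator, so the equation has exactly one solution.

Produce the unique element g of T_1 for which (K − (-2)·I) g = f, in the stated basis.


the image equals g(x) = -2 + (5/34)cos x - (65/34)sin x

write g with unknown coordinates in the stated basis and equate coefficients in (K − (-2)·I) g = f
solving from the highest basis element down gives g = -2 + (5/34)cos x - (65/34)sin x
check: K g = -2 - (5/17)cos x - (20/17)sin x
so K g − (-2)·g = -6 - 5sin x = f ✓


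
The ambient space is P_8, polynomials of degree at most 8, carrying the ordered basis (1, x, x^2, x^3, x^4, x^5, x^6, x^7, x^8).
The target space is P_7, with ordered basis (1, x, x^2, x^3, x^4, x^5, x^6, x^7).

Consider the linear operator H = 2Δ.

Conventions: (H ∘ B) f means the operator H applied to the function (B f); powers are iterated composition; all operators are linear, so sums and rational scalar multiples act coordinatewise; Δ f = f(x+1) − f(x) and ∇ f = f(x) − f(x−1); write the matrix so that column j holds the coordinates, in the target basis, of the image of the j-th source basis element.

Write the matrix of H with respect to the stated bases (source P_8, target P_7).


the matrix is [[0, 2, 2, 2, 2, 2, 2, 2, 2]; [0, 0, 4, 6, 8, 10, 12, 14, 16]; [0, 0, 0, 6, 12, 20, 30, 42, 56]; [0, 0, 0, 0, 8, 20, 40, 70, 112]; [0, 0, 0, 0, 0, 10, 30, 70, 140]; [0, 0, 0, 0, 0, 0, 12, 42, 112]; [0, 0, 0, 0, 0, 0, 0, 14, 56]; [0, 0, 0, 0, 0, 0, 0, 0, 16]] (rows listed top to bottom)

image of 1: 0
image of x: 2
image of x^2: 4x + 2
image of x^3: 6x^2 + 6x + 2
image of x^4: 8x^3 + 12x^2 + 8x + 2
image of x^5: 10x^4 + 20x^3 + 20x^2 + 10x + 2
image of x^6: 12x^5 + 30x^4 + 40x^3 + 30x^2 + 12x + 2
image of x^7: 14x^6 + 42x^5 + 70x^4 + 70x^3 + 42x^2 + 14x + 2
image of x^8: 16x^7 + 56x^6 + 112x^5 + 140x^4 + 112x^3 + 56x^2 + 16x + 2
each image's coordinates form column j of the matrix


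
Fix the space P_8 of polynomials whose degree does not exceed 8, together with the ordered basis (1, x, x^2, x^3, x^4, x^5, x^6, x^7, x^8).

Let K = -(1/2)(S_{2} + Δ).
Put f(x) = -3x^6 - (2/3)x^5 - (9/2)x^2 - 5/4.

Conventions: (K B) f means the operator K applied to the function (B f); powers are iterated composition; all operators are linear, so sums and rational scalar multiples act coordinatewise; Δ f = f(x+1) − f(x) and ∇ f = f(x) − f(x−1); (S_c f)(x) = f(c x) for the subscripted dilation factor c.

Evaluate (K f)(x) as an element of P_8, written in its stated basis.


the result is g(x) = 96x^6 + (59/3)x^5 + (145/6)x^4 + (100/3)x^3 + (209/6)x^2 + (91/6)x + 113/24

S_{2} f = -192x^6 - (64/3)x^5 - 18x^2 - 5/4
Δ f = -18x^5 - (145/3)x^4 - (200/3)x^3 - (155/3)x^2 - (91/3)x - 49/6
(S_{2} + Δ) f = -192x^6 - (118/3)x^5 - (145/3)x^4 - (200/3)x^3 - (209/3)x^2 - (91/3)x - 113/12
(-(1/2)(S_{2} + Δ)) f = 96x^6 + (59/3)x^5 + (145/6)x^4 + (100/3)x^3 + (209/6)x^2 + (91/6)x + 113/24


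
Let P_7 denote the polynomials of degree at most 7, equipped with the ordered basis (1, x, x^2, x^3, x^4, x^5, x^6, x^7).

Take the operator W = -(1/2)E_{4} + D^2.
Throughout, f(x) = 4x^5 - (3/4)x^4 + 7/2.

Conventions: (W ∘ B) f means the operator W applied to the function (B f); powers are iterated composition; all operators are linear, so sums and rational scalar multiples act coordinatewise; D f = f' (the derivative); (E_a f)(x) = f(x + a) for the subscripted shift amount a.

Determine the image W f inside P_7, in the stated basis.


E_{4} f = 4x^5 + (317/4)x^4 + 628x^3 + 2488x^2 + 4928x + 7815/2
(-(1/2)E_{4}) f = -2x^5 - (317/8)x^4 - 314x^3 - 1244x^2 - 2464x - 7815/4
D f = 20x^4 - 3x^3
D D f = 80x^3 - 9x^2
(-(1/2)E_{4} + D^2) f = -2x^5 - (317/8)x^4 - 234x^3 - 1253x^2 - 2464x - 7815/4

the result is g(x) = -2x^5 - (317/8)x^4 - 234x^3 - 1253x^2 - 2464x - 7815/4


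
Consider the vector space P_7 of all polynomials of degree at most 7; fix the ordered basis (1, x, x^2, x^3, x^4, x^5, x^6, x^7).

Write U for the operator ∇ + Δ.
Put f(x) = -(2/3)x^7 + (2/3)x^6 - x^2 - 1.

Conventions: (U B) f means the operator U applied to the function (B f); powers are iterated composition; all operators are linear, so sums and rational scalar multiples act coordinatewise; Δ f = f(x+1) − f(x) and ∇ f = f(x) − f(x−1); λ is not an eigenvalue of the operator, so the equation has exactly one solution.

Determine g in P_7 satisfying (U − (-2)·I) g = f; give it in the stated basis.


the result is g(x) = -(1/3)x^7 + (8/3)x^6 - 16x^5 + (275/3)x^4 - 420x^3 + (2853/2)x^2 - (9707/3)x + 7343/2

write g with unknown coordinates in the stated basis and equate coefficients in (U − (-2)·I) g = f
solving from the highest basis element down gives g = -(1/3)x^7 + (8/3)x^6 - 16x^5 + (275/3)x^4 - 420x^3 + (2853/2)x^2 - (9707/3)x + 7343/2
check: U g = -(14/3)x^6 + 32x^5 - (550/3)x^4 + 840x^3 - 2854x^2 + (19414/3)x - 7344
so U g − (-2)·g = -(2/3)x^7 + (2/3)x^6 - x^2 - 1 = f ✓


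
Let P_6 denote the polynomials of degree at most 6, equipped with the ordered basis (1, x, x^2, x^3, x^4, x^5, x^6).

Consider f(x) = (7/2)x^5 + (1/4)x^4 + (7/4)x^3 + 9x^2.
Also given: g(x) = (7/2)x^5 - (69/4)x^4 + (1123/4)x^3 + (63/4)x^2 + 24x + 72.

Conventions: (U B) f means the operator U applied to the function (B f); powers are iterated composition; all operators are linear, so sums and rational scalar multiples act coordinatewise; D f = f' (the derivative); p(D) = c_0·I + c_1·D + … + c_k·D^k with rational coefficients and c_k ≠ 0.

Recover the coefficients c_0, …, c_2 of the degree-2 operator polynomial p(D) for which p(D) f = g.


D^0 f = (7/2)x^5 + (1/4)x^4 + (7/4)x^3 + 9x^2
D^1 f = (35/2)x^4 + x^3 + (21/4)x^2 + 18x
D^2 f = 70x^3 + 3x^2 + (21/2)x + 18
matching coefficients of g against c_0 f + c_1 Df + … from the top degree down determines the c_i
solution: c_0 = 1, c_1 = -1, c_2 = 4

p(D) = I − D + 4·D^2, i.e. c_0 = 1, c_1 = -1, c_2 = 4


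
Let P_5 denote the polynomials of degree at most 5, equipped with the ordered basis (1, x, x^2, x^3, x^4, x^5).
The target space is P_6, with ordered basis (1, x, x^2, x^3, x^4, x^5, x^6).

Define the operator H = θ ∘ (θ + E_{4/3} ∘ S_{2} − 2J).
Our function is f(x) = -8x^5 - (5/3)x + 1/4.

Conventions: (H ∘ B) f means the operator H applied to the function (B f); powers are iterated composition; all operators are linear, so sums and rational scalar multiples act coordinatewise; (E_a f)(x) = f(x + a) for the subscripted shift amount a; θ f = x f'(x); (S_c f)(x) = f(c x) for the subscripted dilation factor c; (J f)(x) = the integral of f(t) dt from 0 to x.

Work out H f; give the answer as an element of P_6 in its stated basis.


the image equals g(x) = 16x^6 - 1480x^5 - (20480/3)x^4 - (40960/3)x^3 - (327590/27)x^2 - (656251/162)x

θ f = -40x^5 - (5/3)x
S_{2} f = -256x^5 - (10/3)x + 1/4
E_{4/3} S_{2} f = -256x^5 - (5120/3)x^4 - (40960/9)x^3 - (163840/27)x^2 - (327950/81)x - 1052653/972
J f = -(4/3)x^6 - (5/6)x^2 + (1/4)x
(-2J) f = (8/3)x^6 + (5/3)x^2 - (1/2)x
(θ + E_{4/3} ∘ S_{2} − 2J) f = (8/3)x^6 - 296x^5 - (5120/3)x^4 - (40960/9)x^3 - (163795/27)x^2 - (656251/162)x - 1052653/972
θ (θ + E_{4/3} ∘ S_{2} − 2J) f = 16x^6 - 1480x^5 - (20480/3)x^4 - (40960/3)x^3 - (327590/27)x^2 - (656251/162)x


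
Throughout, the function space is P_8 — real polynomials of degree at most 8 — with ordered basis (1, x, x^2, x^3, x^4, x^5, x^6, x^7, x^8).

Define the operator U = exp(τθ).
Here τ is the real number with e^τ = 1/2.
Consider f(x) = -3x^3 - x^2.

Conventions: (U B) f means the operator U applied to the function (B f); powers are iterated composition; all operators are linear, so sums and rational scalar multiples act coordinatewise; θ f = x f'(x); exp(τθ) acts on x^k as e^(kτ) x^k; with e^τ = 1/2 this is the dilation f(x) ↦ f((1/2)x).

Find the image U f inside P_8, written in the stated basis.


the image equals g(x) = -(3/8)x^3 - (1/4)x^2

exp(τθ) x^k = e^(kτ) x^k; with e^τ = 1/2 this sends x^k to (1/2)^k x^k
x^2 ↦ 1/4 x^2
x^3 ↦ 1/8 x^3
applying this coordinatewise to f: exp(τθ) f = -(3/8)x^3 - (1/4)x^2


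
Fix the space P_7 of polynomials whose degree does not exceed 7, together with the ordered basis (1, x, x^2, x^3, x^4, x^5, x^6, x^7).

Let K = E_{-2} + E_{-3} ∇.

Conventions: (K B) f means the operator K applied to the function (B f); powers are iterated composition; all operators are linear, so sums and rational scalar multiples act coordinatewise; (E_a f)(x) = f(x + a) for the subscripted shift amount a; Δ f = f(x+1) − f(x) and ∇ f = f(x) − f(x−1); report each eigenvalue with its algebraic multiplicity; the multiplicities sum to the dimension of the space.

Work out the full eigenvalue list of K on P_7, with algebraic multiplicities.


λ = 1 (multiplicity 8)

image of 1: 1
image of x: x - 1
image of x^2: x^2 - 2x - 3
image of x^3: x^3 - 3x^2 - 9x + 29
image of x^4: x^4 - 4x^3 - 18x^2 + 116x - 159
image of x^5: x^5 - 5x^4 - 30x^3 + 290x^2 - 795x + 749
image of x^6: x^6 - 6x^5 - 45x^4 + 580x^3 - 2385x^2 + 4494x - 3303
image of x^7: x^7 - 7x^6 - 63x^5 + 1015x^4 - 5565x^3 + 15729x^2 - 23121x + 14069
the matrix is upper triangular; its diagonal is (1, 1, 1, 1, 1, 1, 1, 1)
for a triangular matrix the eigenvalues are the diagonal entries, with algebraic multiplicity their repetition count


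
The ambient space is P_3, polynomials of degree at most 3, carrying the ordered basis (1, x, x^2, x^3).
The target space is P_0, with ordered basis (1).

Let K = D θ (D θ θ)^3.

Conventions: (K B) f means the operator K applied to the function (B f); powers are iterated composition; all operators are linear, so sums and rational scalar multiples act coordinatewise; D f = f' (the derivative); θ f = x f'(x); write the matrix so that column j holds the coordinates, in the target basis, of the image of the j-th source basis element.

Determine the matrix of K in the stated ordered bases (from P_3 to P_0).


the matrix is [[0, 0, 0, 0]] (rows listed top to bottom)

image of 1: 0
image of x: 0
image of x^2: 0
image of x^3: 0
each image's coordinates form column j of the matrix


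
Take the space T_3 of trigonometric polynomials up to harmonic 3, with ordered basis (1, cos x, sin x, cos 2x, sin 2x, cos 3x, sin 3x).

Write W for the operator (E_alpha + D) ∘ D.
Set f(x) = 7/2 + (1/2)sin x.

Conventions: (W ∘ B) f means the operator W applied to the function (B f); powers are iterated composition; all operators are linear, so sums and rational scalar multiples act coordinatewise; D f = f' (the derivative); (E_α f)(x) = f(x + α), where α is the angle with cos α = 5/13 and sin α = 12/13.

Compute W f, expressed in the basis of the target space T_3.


D f = (1/2)cos x
E_alpha D f = (5/26)cos x - (6/13)sin x
D D f = -(1/2)sin x
(E_alpha + D) D f = (5/26)cos x - (25/26)sin x

the image equals g(x) = (5/26)cos x - (25/26)sin x


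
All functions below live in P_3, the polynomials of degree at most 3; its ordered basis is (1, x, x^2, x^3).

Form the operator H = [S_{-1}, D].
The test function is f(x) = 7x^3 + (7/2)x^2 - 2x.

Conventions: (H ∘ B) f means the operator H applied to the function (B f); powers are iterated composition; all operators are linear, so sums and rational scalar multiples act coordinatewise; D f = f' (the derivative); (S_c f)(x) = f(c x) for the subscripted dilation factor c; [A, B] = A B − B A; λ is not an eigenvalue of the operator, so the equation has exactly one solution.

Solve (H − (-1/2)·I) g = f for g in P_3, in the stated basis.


write g with unknown coordinates in the stated basis and equate coefficients in (H − (-1/2)·I) g = f
solving from the highest basis element down gives g = 14x^3 - 161x^2 - 1292x + 5168
check: H g = 84x^2 + 644x - 2584
so H g − (-1/2)·g = 7x^3 + (7/2)x^2 - 2x = f ✓

g(x) = 14x^3 - 161x^2 - 1292x + 5168


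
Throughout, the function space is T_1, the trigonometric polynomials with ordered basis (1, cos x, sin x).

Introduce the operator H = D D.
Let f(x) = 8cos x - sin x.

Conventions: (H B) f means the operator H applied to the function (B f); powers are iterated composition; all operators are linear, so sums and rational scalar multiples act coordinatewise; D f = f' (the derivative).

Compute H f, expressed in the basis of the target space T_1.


the result is g(x) = -8cos x + sin x

D f = -cos x - 8sin x
D D f = -8cos x + sin x


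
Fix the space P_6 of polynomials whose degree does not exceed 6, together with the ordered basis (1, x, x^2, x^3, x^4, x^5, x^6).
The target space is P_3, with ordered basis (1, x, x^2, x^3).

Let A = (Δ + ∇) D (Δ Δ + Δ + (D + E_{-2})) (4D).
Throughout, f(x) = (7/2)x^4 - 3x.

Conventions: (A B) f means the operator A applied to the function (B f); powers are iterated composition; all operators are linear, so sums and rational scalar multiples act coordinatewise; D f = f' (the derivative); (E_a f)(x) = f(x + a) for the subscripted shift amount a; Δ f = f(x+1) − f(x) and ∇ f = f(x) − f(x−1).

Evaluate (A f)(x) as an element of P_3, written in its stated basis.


D f = 14x^3 - 3
(4D) f = 56x^3 - 12
Δ (4D) f = 168x^2 + 168x + 56
Δ Δ (4D) f = 336x + 336
Δ (4D) f = 168x^2 + 168x + 56
D (4D) f = 168x^2
E_{-2} (4D) f = 56x^3 - 336x^2 + 672x - 460
(D + E_{-2}) (4D) f = 56x^3 - 168x^2 + 672x - 460
(Δ Δ + Δ + (D + E_{-2})) (4D) f = 56x^3 + 1176x - 68
D (Δ Δ + Δ + (D + E_{-2})) (4D) f = 168x^2 + 1176
Δ D (Δ Δ + Δ + (D + E_{-2})) (4D) f = 336x + 168
∇ D (Δ Δ + Δ + (D + E_{-2})) (4D) f = 336x - 168
(Δ + ∇) D (Δ Δ + Δ + (D + E_{-2})) (4D) f = 672x

the result is g(x) = 672x


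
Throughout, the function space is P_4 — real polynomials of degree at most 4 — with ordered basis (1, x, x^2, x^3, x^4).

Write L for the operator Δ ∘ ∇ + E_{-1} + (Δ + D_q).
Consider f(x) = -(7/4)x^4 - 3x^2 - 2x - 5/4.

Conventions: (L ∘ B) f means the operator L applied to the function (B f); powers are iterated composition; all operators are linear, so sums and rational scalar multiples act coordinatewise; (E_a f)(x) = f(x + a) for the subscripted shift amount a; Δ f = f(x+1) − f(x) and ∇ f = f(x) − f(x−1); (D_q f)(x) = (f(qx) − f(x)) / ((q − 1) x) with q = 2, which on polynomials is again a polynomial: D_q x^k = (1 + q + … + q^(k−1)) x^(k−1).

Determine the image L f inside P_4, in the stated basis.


the result is g(x) = -(7/4)x^4 - (105/4)x^3 - 45x^2 - 11x - 89/4

∇ f = -7x^3 + (21/2)x^2 - 13x + 11/4
Δ ∇ f = -21x^2 - 19/2
E_{-1} f = -(7/4)x^4 + 7x^3 - (27/2)x^2 + 11x - 4
Δ f = -7x^3 - (21/2)x^2 - 13x - 27/4
D_q f = -(105/4)x^3 - 9x - 2
(Δ + D_q) f = -(133/4)x^3 - (21/2)x^2 - 22x - 35/4
(Δ ∘ ∇ + E_{-1} + (Δ + D_q)) f = -(7/4)x^4 - (105/4)x^3 - 45x^2 - 11x - 89/4


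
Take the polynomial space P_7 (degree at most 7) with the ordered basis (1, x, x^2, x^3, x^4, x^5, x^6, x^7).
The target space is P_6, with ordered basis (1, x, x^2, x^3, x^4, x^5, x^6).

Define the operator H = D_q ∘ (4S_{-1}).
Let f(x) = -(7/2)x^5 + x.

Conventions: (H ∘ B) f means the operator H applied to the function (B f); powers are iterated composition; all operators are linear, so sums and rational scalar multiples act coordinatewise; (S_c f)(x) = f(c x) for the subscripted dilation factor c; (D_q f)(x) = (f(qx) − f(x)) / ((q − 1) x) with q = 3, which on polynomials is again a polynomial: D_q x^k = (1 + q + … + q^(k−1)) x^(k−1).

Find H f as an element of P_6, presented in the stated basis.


the image equals g(x) = 1694x^4 - 4

S_{-1} f = (7/2)x^5 - x
(4S_{-1}) f = 14x^5 - 4x
D_q (4S_{-1}) f = 1694x^4 - 4


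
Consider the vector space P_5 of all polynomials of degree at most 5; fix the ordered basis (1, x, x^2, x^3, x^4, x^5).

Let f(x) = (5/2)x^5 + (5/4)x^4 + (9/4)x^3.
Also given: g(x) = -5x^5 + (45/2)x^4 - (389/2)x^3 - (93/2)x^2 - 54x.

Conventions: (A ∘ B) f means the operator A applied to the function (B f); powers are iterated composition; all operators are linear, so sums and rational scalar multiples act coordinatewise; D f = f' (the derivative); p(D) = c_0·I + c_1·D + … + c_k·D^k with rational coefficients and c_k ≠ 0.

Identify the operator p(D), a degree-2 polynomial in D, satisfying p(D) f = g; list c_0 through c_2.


D^0 f = (5/2)x^5 + (5/4)x^4 + (9/4)x^3
D^1 f = (25/2)x^4 + 5x^3 + (27/4)x^2
D^2 f = 50x^3 + 15x^2 + (27/2)x
matching coefficients of g against c_0 f + c_1 Df + … from the top degree down determines the c_i
solution: c_0 = -2, c_1 = 2, c_2 = -4

c_0 = -2, c_1 = 2, c_2 = -4


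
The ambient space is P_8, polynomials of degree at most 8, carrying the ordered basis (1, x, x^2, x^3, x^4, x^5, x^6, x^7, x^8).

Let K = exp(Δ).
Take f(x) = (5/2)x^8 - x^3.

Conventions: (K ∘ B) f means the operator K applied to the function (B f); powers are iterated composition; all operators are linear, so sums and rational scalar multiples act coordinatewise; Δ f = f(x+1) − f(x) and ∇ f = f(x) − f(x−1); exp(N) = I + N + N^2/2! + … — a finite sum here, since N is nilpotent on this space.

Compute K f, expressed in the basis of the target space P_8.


g(x) = (5/2)x^8 + 20x^7 + 140x^6 + 700x^5 + 2625x^4 + 7279x^3 + 14207x^2 + 17534x + 10345

order-1 term: 20x^7 + 70x^6 + 140x^5 + 175x^4 + 140x^3 + 67x^2 + 17x + 3/2
order-2 term: 70x^6 + 420x^5 + 1225x^4 + 2100x^3 + 2170x^2 + 1257x + 629/2
order-3 term: 140x^5 + 1050x^4 + 3500x^3 + 6300x^2 + 6020x + 2414
order-4 term: 175x^4 + 1400x^3 + 4550x^2 + 7000x + 8505/2
order-5 term: 140x^3 + 1050x^2 + 2800x + 2625
order-6 term: 70x^2 + 420x + 665
order-7 term: 20x + 70
order-8 term: 5/2
the series for exp(Δ) f terminates at order 8
exp(Δ) f = (5/2)x^8 + 20x^7 + 140x^6 + 700x^5 + 2625x^4 + 7279x^3 + 14207x^2 + 17534x + 10345


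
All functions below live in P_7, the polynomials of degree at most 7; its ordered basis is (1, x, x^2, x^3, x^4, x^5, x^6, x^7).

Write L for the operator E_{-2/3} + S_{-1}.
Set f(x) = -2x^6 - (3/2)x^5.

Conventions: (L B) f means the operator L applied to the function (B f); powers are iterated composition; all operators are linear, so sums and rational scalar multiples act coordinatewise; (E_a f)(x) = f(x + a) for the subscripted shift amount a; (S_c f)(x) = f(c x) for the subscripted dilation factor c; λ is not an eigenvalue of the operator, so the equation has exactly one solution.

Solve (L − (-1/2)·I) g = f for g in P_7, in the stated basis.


write g with unknown coordinates in the stated basis and equate coefficients in (L − (-1/2)·I) g = f
solving from the highest basis element down gives g = -(4/5)x^6 - (47/5)x^5 - (52/5)x^4 + (2512/135)x^3 + (1184/75)x^2 - (30112/2025)x - 127936/30375
check: L g = -(8/5)x^6 + (16/5)x^5 + (26/5)x^4 - (1256/135)x^3 - (592/75)x^2 + (15056/2025)x + 63968/30375
so L g − (-1/2)·g = -2x^6 - (3/2)x^5 = f ✓

the result is g(x) = -(4/5)x^6 - (47/5)x^5 - (52/5)x^4 + (2512/135)x^3 + (1184/75)x^2 - (30112/2025)x - 127936/30375


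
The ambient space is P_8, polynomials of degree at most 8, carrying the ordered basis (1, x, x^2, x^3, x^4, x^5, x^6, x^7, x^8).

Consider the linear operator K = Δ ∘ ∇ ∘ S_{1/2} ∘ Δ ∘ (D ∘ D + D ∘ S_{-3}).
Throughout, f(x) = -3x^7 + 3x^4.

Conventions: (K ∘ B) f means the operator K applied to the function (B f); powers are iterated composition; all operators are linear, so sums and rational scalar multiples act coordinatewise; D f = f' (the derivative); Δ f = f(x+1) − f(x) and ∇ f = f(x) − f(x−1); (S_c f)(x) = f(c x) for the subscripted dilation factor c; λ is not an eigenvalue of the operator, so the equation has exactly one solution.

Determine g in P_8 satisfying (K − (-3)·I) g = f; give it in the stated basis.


the image equals g(x) = -x^7 + x^4 - (76545/4)x^3 - (229425/4)x^2 - (688065/8)x - 383391/8

write g with unknown coordinates in the stated basis and equate coefficients in (K − (-3)·I) g = f
solving from the highest basis element down gives g = -x^7 + x^4 - (76545/4)x^3 - (229425/4)x^2 - (688065/8)x - 383391/8
check: K g = (229635/4)x^3 + (688275/4)x^2 + (2064195/8)x + 1150173/8
so K g − (-3)·g = -3x^7 + 3x^4 = f ✓


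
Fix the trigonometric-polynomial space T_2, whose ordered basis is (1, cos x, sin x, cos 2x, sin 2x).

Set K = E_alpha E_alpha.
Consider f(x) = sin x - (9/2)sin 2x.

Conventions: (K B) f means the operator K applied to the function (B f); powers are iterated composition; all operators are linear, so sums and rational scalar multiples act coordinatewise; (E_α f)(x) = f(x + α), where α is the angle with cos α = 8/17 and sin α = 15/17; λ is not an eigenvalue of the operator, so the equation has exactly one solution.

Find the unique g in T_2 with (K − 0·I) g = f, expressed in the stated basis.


the image equals g(x) = -(240/289)cos x - (161/289)sin x - (347760/83521)cos 2x + (285111/167042)sin 2x

write g with unknown coordinates in the stated basis and equate coefficients in (K − 0·I) g = f
solving from the highest basis element down gives g = -(240/289)cos x - (161/289)sin x - (347760/83521)cos 2x + (285111/167042)sin 2x
check: K g = sin x - (9/2)sin 2x
so K g − 0·g = sin x - (9/2)sin 2x = f ✓


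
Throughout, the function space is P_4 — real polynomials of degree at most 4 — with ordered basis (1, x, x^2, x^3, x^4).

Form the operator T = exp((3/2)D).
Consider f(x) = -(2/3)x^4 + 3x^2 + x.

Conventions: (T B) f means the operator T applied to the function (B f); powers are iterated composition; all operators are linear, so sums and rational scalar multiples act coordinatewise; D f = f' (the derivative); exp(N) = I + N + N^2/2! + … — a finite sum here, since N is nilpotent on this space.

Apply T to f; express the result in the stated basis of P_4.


order-1 term: -4x^3 + 9x + 3/2
order-2 term: -9x^2 + 27/4
order-3 term: -9x
order-4 term: -27/8
the series for exp((3/2)D) f terminates at order 4
exp((3/2)D) f = -(2/3)x^4 - 4x^3 - 6x^2 + x + 39/8

the image equals g(x) = -(2/3)x^4 - 4x^3 - 6x^2 + x + 39/8


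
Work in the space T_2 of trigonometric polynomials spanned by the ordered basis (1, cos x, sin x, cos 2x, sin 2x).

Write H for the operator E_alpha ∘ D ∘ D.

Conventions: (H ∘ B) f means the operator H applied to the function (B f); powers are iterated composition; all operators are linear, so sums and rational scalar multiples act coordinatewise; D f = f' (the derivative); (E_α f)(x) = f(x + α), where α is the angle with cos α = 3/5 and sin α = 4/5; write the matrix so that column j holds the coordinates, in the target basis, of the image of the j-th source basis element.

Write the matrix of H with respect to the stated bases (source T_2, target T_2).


the matrix is [[0, 0, 0, 0, 0]; [0, -3/5, -4/5, 0, 0]; [0, 4/5, -3/5, 0, 0]; [0, 0, 0, 28/25, -96/25]; [0, 0, 0, 96/25, 28/25]] (rows listed top to bottom)

image of 1: 0
image of cos x: -(3/5)cos x + (4/5)sin x
image of sin x: -(4/5)cos x - (3/5)sin x
image of cos 2x: (28/25)cos 2x + (96/25)sin 2x
image of sin 2x: -(96/25)cos 2x + (28/25)sin 2x
each image's coordinates form column j of the matrix


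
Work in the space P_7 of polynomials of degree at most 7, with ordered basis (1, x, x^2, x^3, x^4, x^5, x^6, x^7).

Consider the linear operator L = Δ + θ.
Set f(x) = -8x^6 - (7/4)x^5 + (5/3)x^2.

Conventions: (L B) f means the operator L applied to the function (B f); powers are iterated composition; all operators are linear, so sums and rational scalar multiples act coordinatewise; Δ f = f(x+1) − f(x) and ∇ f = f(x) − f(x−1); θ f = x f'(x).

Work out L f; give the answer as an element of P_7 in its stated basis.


the result is g(x) = -48x^6 - (227/4)x^5 - (515/4)x^4 - (355/2)x^3 - (805/6)x^2 - (641/12)x - 97/12

Δ f = -48x^5 - (515/4)x^4 - (355/2)x^3 - (275/2)x^2 - (641/12)x - 97/12
θ f = -48x^6 - (35/4)x^5 + (10/3)x^2
(Δ + θ) f = -48x^6 - (227/4)x^5 - (515/4)x^4 - (355/2)x^3 - (805/6)x^2 - (641/12)x - 97/12


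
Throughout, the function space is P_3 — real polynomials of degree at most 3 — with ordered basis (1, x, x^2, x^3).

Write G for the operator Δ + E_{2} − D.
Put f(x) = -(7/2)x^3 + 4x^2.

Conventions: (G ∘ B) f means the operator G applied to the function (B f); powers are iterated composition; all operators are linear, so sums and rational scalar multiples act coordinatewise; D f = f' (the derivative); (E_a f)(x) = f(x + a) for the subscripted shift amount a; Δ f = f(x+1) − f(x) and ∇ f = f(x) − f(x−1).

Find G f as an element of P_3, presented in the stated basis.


Δ f = -(21/2)x^2 - (5/2)x + 1/2
E_{2} f = -(7/2)x^3 - 17x^2 - 26x - 12
D f = -(21/2)x^2 + 8x
(-D) f = (21/2)x^2 - 8x
(Δ + E_{2} − D) f = -(7/2)x^3 - 17x^2 - (73/2)x - 23/2

the image equals g(x) = -(7/2)x^3 - 17x^2 - (73/2)x - 23/2


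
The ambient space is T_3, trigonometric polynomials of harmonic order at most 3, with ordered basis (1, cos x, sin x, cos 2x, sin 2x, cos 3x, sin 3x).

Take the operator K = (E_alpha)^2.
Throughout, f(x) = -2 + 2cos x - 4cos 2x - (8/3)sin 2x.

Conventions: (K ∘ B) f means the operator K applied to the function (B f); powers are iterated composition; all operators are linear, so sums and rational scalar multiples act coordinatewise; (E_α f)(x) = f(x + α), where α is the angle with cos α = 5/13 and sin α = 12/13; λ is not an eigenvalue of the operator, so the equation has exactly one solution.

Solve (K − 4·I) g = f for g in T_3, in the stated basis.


write g with unknown coordinates in the stated basis and equate coefficients in (K − 4·I) g = f
solving from the highest basis element down gives g = 2/3 - (106/255)cos x + (16/255)sin x + (381772/487449)cos 2x + (419528/487449)sin 2x
check: K g = 2/3 + (86/255)cos x + (64/255)sin x - (422708/487449)cos 2x + (378248/487449)sin 2x
so K g − 4·g = -2 + 2cos x - 4cos 2x - (8/3)sin 2x = f ✓

the result is g(x) = 2/3 - (106/255)cos x + (16/255)sin x + (381772/487449)cos 2x + (419528/487449)sin 2x
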